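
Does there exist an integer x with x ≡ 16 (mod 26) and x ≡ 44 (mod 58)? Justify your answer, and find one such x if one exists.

The moduli are not coprime: gcd(26, 58) = 2. Compatibility requires 2 ∣ (44 − 16) = 28, which holds, so solutions exist.
Put x = 16 + 26t, so we need 26t ≡ 28 (mod 58), equivalently (divide by 2) 13t ≡ 14 (mod 29).
To invert 13 modulo 29: 29 = 2·13 + 3, 13 = 4·3 + 1, 3 = 3·1 + 0, and unwinding, 1 = 13 − 4·3 = 13 − 4·(29 − 2·13) = −4·29 + 9·13. Thus 13⁻¹ ≡ 9 (mod 29).
Therefore t ≡ 9·14 = 126 ≡ 10 (mod 29).
Then x = 16 + 26·10 = 276.
Check: 276 mod 26 = 16, 276 mod 58 = 44. ✓

x = 276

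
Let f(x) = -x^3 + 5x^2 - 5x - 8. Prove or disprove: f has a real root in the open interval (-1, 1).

f(-1) = 3 and f(1) = -9, which have opposite signs.
f is continuous everywhere (it is a polynomial), in particular on [-1, 1].
By the Intermediate Value Theorem f must vanish at some point of (-1, 1).

Such a root exists.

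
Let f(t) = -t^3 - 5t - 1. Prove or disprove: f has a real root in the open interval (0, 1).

f(0) = -1 and f(1) = -7, both negative.
f'(t) = -3t^2 - 5 has discriminant 0² − 4·(-3)·(-5) = -60 < 0, so f' has no real roots and is negative for every real t.
Hence f is strictly decreasing on ℝ, and in particular on [0, 1]. A strictly monotone function with same-sign endpoint values stays negative on the whole interval, so f has no zero in (0, 1).

No such root exists.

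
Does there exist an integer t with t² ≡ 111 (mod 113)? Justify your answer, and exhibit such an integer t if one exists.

t = 87 works: 87² = 7569, and 7569 − 111 = 7458 = 66·113.

t = 87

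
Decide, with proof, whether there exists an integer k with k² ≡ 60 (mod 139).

139 is prime, so by Euler's criterion 60 is a square mod 139 iff 60^((139−1)/2) = 60^69 ≡ 1 (mod 139).
Squaring successively (mod 139): 60^2 = 3600 ≡ 125; 60^4 ≡ 125² = 15625 ≡ 57; 60^8 ≡ 57² = 3249 ≡ 52; 60^16 ≡ 52² = 2704 ≡ 63; 60^32 ≡ 63² = 3969 ≡ 77; 60^64 ≡ 77² = 5929 ≡ 91.
Since 69 = 64 + 4 + 1, 60^69 ≡ 91 · 57 · 60; multiplying out mod 139: 91·57 = 5187 ≡ 44, then 44·60 = 2640 ≡ 138. Thus 60^69 ≡ 138 ≡ −1 (mod 139).
By Euler's criterion 60 is a quadratic non-residue mod 139: no k satisfies k² ≡ 60 (mod 139).

No, no such integer exists.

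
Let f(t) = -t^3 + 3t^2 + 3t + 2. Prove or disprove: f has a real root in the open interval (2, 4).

f(2) = 12 and f(4) = -2, which have opposite signs.
f is continuous everywhere (it is a polynomial), in particular on [2, 4].
By the Intermediate Value Theorem, f takes the value 0 somewhere in the open interval.

Yes, f has a root in the interval.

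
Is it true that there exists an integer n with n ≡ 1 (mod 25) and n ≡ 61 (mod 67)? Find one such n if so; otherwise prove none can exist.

Since 25 and 67 share no common factor, CRT says the pair of congruences has a solution (unique mod 1675).
Write n = 1 + 25t and require 1 + 25t ≡ 61 (mod 67), i.e. 25t ≡ 60 (mod 67).
Note 25·59 = 1475 ≡ 1 (mod 67) (as 1475 − 1 = 22·67), so 25⁻¹ ≡ 59.
Multiplying by 59: t ≡ 59·60 = 3540 ≡ 56 (mod 67).
With t = 56: n = 1 + 25·56 = 1401.
Check: 1401 mod 25 = 1, 1401 mod 67 = 61. ✓

n = 1401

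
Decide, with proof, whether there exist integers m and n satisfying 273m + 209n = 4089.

m = 139, n = -162

Since gcd(273, 209) = 1, every integer is an integer combination of 273 and 209.
Euclidean algorithm: 273 = 1·209 + 64, 209 = 3·64 + 17, 64 = 3·17 + 13, 17 = 1·13 + 4, 13 = 3·4 + 1, 4 = 4·1 + 0.
Back-substituting, 1 = 13 − 3·4 = 13 − 3·(17 − 1·13) = −3·17 + 4·13 = −3·17 + 4·(64 − 3·17) = 4·64 − 15·17 = 4·64 − 15·(209 − 3·64) = −15·209 + 49·64 = −15·209 + 49·(273 − 1·209) = 49·273 − 64·209; that is, 273·49 + 209·(-64) = 1.
Times 4089: 273·200361 + 209·(-261696) = 4089, so (200361, -261696) solves it.
Subtracting 958·209 from m and adding 958·273 to n gives the tidier solution (139, -162).
Check: 273·139 + 209·(-162) = 37947 − 33858 = 4089. ✓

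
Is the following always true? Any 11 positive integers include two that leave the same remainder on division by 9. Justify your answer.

There are exactly 9 possible remainders on division by 9.
Placing 11 integers into 9 classes, some class receives at least two — say a and b.
That is, a and b leave the same remainder on division by 9, as claimed.

Yes.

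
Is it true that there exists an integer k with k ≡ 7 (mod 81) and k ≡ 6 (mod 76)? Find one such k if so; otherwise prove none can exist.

Since 81 and 76 share no common factor, CRT says the pair of congruences has a solution (unique mod 6156).
Any solution of the first congruence is k = 7 + 81t; substituting into the second, 81t ≡ 6 − 7 ≡ 75 (mod 76).
81 ≡ 5 (mod 76), so this reads 5t ≡ 75 (mod 76). Note 5·61 = 305 ≡ 1 (mod 76) (as 305 − 1 = 4·76), so 5⁻¹ ≡ 61.
Multiplying by 61: t ≡ 61·75 = 4575 ≡ 15 (mod 76).
With t = 15: k = 7 + 81·15 = 1222.
Check: 1222 mod 81 = 7, 1222 mod 76 = 6. ✓

k = 1222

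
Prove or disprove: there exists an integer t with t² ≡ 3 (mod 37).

t = 22

t = 22 works: 22² = 484, and 484 − 3 = 481 = 13·37.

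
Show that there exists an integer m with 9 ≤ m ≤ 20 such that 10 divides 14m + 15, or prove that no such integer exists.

There is no such integer m in that range.

For m = 9, 10, …, 20 the values of 14m + 15 modulo 10 are 1, 5, 9, 3, 7, 1, 5, 9, 3, 7, 1, 5 respectively.
Since 0 is absent from this list, 10 ∤ 14m + 15 for every m with 9 ≤ m ≤ 20.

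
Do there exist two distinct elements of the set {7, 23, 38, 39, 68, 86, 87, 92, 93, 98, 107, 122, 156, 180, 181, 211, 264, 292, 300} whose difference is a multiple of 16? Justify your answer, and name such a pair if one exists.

Both 7 and 23 leave remainder 7 on division by 16; their difference 16 = 1·16 is a multiple of 16.

Yes: 7 and 23.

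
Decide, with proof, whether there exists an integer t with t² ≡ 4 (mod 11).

Take t = 2. Then 2² = 4, and since 0 ≤ 4 < 11 this is already reduced: 2² ≡ 4 (mod 11).

t = 2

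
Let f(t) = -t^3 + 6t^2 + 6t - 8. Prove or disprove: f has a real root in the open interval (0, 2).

f(0) = -8 and f(2) = 20, which have opposite signs.
Since f is a polynomial it is continuous on [0, 2].
By the Intermediate Value Theorem, f takes the value 0 somewhere in the open interval.

Such a root exists.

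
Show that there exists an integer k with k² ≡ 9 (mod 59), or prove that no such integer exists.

k = 3

Take k = 3. Then 3² = 9, and since 0 ≤ 9 < 59 this is already reduced: 3² ≡ 9 (mod 59).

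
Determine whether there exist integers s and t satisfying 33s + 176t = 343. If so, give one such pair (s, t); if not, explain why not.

No such integers exist.

Any value of 33s + 176t is a multiple of gcd(33, 176) = 11.
But 343 is not a multiple of 11 (it leaves remainder 2).
Hence no integers s, t satisfy the equation.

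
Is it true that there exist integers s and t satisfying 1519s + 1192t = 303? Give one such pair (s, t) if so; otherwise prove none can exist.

s = 329, t = -419

1519 and 1192 are coprime, so 1519s + 1192t ranges over all of ℤ.
Euclidean algorithm: 1519 = 1·1192 + 327, 1192 = 3·327 + 211, 327 = 1·211 + 116, 211 = 1·116 + 95, 116 = 1·95 + 21, 95 = 4·21 + 11, 21 = 1·11 + 10, 11 = 1·10 + 1, 10 = 10·1 + 0.
Back-substituting, 1 = 11 − 1·10 = 11 − (21 − 1·11) = −21 + 2·11 = −21 + 2·(95 − 4·21) = 2·95 − 9·21 = 2·95 − 9·(116 − 1·95) = −9·116 + 11·95 = −9·116 + 11·(211 − 1·116) = 11·211 − 20·116 = 11·211 − 20·(327 − 1·211) = −20·327 + 31·211 = −20·327 + 31·(1192 − 3·327) = 31·1192 − 113·327 = 31·1192 − 113·(1519 − 1·1192) = −113·1519 + 144·1192; that is, 1519·(-113) + 1192·144 = 1.
Scaling by 303 gives the particular solution (s, t) = (-34239, 43632).
The general solution is s = -34239 + 1192k, t = 43632 − 1519k; taking k = 29 gives the smaller pair s = 329, t = -419.
Indeed 1519·329 + 1192·(-419) = 499751 − 499448 = 303.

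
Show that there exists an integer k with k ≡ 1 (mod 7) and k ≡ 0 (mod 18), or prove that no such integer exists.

k = 36

gcd(7, 18) = 1, so the Chinese Remainder Theorem guarantees exactly one residue class mod 126 satisfying both.
Any solution of the first congruence is k = 1 + 7t; substituting into the second, 7t ≡ 0 − 1 ≡ 17 (mod 18).
Note 7·13 = 91 ≡ 1 (mod 18) (as 91 − 1 = 5·18), so 7⁻¹ ≡ 13.
Multiplying by 13: t ≡ 13·17 = 221 ≡ 5 (mod 18).
With t = 5: k = 1 + 7·5 = 36.
Indeed 36 ≡ 1 (mod 7) and 36 ≡ 0 (mod 18).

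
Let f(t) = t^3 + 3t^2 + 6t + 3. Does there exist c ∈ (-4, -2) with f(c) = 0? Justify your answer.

Evaluate at the endpoints: f(-4) = -37, f(-2) = -5 — same sign (negative).
f'(t) = 3t^2 + 6t + 6 has discriminant 6² − 4·3·6 = -36 < 0, so f' has no real roots and is positive for every real t.
Hence f is strictly increasing on ℝ, and in particular on [-4, -2]. A strictly monotone function with same-sign endpoint values stays negative on the whole interval, so f has no zero in (-4, -2).

f has no root in that interval.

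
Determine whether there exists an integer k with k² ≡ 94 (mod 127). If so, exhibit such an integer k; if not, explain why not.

k = 27

k = 27 works: 27² = 729, and 729 − 94 = 635 = 5·127.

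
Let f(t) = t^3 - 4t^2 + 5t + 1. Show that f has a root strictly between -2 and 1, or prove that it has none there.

f(-2) = -33 and f(1) = 3, which have opposite signs.
f is continuous everywhere (it is a polynomial), in particular on [-2, 1].
By the Intermediate Value Theorem, f takes the value 0 somewhere in the open interval.

Such a root exists.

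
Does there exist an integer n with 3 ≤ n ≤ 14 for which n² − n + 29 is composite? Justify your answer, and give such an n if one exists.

At n = 3: 3² − 3 + 29 = 35 = 5·7, which is composite.

n = 3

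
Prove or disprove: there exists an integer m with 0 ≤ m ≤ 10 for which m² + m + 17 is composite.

The values for m = 0, 1, …, 10 are 17, 19, 23, 29, 37, 47, 59, 73, 89, 107, 127, and each of these is prime.
So no value in the range makes the expression composite.

There is no such integer m in that range.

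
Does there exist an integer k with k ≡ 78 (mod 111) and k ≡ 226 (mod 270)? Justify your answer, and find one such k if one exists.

Reduce both congruences modulo 3, which divides 111 and 270: they say k ≡ 78 (mod 3) and k ≡ 226 (mod 3).
However 78 ≡ 0 and 226 ≡ 1 (mod 3), and 0 ≠ 1.
So no integer satisfies both congruences.

No such integer exists.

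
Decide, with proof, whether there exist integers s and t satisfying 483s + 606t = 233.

No, no such integers exist.

gcd(483, 606) = 3, so every integer of the form 483s + 606t is a multiple of 3.
But 233 = 3·77 + 2, so 3 ∤ 233.
Hence no integers s, t satisfy the equation.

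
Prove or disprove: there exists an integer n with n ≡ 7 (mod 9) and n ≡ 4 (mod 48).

n = 52

gcd(9, 48) = 3. A simultaneous solution exists iff 7 ≡ 4 (mod 3); here 7 mod 3 = 1 = 4 mod 3, so it does.
Step through n = 7, 7 + 9, 7 + 2·9, …: the values 7, 16, 25, 34, 43, 52 reduce mod 48 to 7, 16, 25, 34, 43, 4. The value 52 hits 4.
Indeed 52 ≡ 7 (mod 9) and 52 ≡ 4 (mod 48).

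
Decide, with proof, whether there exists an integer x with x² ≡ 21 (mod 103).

Apply Euler's criterion with the prime 103: 21 is a quadratic residue iff 21^51 ≡ 1 (mod 103), and a non-residue iff it is ≡ −1.
Repeated squaring mod 103: 21^2 = 441 ≡ 29; 21^4 ≡ 29² = 841 ≡ 17; 21^8 ≡ 17² = 289 ≡ 83; 21^16 ≡ 83² = 6889 ≡ 91; 21^32 ≡ 91² = 8281 ≡ 41.
Since 51 = 32 + 16 + 2 + 1, 21^51 ≡ 41 · 91 · 29 · 21; multiplying out mod 103: 41·91 = 3731 ≡ 23, then 23·29 = 667 ≡ 49, then 49·21 = 1029 ≡ 102. Thus 21^51 ≡ 102 ≡ −1 (mod 103).
By Euler's criterion 21 is a quadratic non-residue mod 103: no x satisfies x² ≡ 21 (mod 103).

There is no such integer.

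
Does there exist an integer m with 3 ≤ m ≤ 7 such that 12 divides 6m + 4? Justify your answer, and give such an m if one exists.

No, no such integer m in that range exists.

At m = 3, 6·3 + 4 = 22 ≡ 10 (mod 12), and each step in m adds 6, giving residues 10, 4, 10, 4, 10 for m = 3, 4, …, 7.
Since 0 is absent from this list, 12 ∤ 6m + 4 for every m with 3 ≤ m ≤ 7.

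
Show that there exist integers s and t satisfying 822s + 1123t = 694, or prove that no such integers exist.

s = 1061, t = -776

822 and 1123 are coprime, so 822s + 1123t ranges over all of ℤ.
Dividing repeatedly: 1123 = 1·822 + 301, 822 = 2·301 + 220, 301 = 1·220 + 81, 220 = 2·81 + 58, 81 = 1·58 + 23, 58 = 2·23 + 12, 23 = 1·12 + 11, 12 = 1·11 + 1, 11 = 11·1 + 0.
Unwinding: 1 = 12 − 1·11 = 12 − (23 − 1·12) = −23 + 2·12 = −23 + 2·(58 − 2·23) = 2·58 − 5·23 = 2·58 − 5·(81 − 1·58) = −5·81 + 7·58 = −5·81 + 7·(220 − 2·81) = 7·220 − 19·81 = 7·220 − 19·(301 − 1·220) = −19·301 + 26·220 = −19·301 + 26·(822 − 2·301) = 26·822 − 71·301 = 26·822 − 71·(1123 − 1·822) = −71·1123 + 97·822, i.e. 822·97 + 1123·(-71) = 1.
Multiplying through by 694: s = 97·694 = 67318, t = (-71)·694 = -49274 is a solution.
The general solution is s = 67318 + 1123k, t = -49274 − 822k; taking k = -59 gives the smaller pair s = 1061, t = -776.
Check: 822·1061 + 1123·(-776) = 872142 − 871448 = 694. ✓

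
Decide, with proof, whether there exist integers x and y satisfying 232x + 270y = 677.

No, no such integers exist.

gcd(232, 270) = 2, so every integer of the form 232x + 270y is a multiple of 2.
However 677 leaves remainder 1 on division by 2.
Hence no integers x, y satisfy the equation.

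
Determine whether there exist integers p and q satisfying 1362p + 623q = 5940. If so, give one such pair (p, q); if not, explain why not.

p = 309, q = -666

1362 and 623 are coprime, so 1362p + 623q ranges over all of ℤ.
Run the Euclidean algorithm on 1362 and 623: 1362 = 2·623 + 116, 623 = 5·116 + 43, 116 = 2·43 + 30, 43 = 1·30 + 13, 30 = 2·13 + 4, 13 = 3·4 + 1, 4 = 4·1 + 0.
Working back up the chain: 1 = 13 − 3·4 = 13 − 3·(30 − 2·13) = −3·30 + 7·13 = −3·30 + 7·(43 − 1·30) = 7·43 − 10·30 = 7·43 − 10·(116 − 2·43) = −10·116 + 27·43 = −10·116 + 27·(623 − 5·116) = 27·623 − 145·116 = 27·623 − 145·(1362 − 2·623) = −145·1362 + 317·623. So 1362·(-145) + 623·317 = 1.
Multiplying through by 5940: p = (-145)·5940 = -861300, q = 317·5940 = 1882980 is a solution.
Shifting by a multiple of (623, −1362) keeps it a solution: p = -861300 + 1383·623 = 309, q = 1882980 − 1383·1362 = -666.
Check: 1362·309 + 623·(-666) = 420858 − 414918 = 5940. ✓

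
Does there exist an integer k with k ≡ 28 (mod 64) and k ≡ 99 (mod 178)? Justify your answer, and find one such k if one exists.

Both moduli are multiples of 2 = gcd(64, 178), so any solution would satisfy k ≡ 28 and k ≡ 99 modulo 2 simultaneously.
However 28 ≡ 0 and 99 ≡ 1 (mod 2), and 0 ≠ 1.
Therefore no such k exists.

There is no such integer.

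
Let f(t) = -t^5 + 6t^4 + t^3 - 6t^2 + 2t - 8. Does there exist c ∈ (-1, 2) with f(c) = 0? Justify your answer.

Yes, such a c exists.

f(-1) = -10 and f(2) = 44, which have opposite signs.
As a polynomial, f is continuous on every closed interval.
The Intermediate Value Theorem then guarantees some c ∈ (-1, 2) with f(c) = 0.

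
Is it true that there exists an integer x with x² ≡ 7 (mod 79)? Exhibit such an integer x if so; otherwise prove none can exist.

No such integer exists.

Apply Euler's criterion with the prime 79: 7 is a quadratic residue iff 7^39 ≡ 1 (mod 79), and a non-residue iff it is ≡ −1.
Squaring successively (mod 79): 7^2 = 49 ≡ 49; 7^4 ≡ 49² = 2401 ≡ 31; 7^8 ≡ 31² = 961 ≡ 13; 7^16 ≡ 13² = 169 ≡ 11; 7^32 ≡ 11² = 121 ≡ 42.
Since 39 = 32 + 4 + 2 + 1, 7^39 ≡ 42 · 31 · 49 · 7; multiplying out mod 79: 42·31 = 1302 ≡ 38, then 38·49 = 1862 ≡ 45, then 45·7 = 315 ≡ 78. Thus 7^39 ≡ 78 ≡ −1 (mod 79).
By Euler's criterion 7 is a quadratic non-residue mod 79: no x satisfies x² ≡ 7 (mod 79).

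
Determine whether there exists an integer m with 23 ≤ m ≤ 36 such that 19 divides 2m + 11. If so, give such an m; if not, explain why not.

m = 23

At m = 23 we get 2·23 + 11 = 57, and 57 = 19·3.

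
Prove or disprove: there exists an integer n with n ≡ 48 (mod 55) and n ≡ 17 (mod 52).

Since 55 and 52 share no common factor, CRT says the pair of congruences has a solution (unique mod 2860).
Write n = 48 + 55t and require 48 + 55t ≡ 17 (mod 52), i.e. 55t ≡ 21 (mod 52).
55 ≡ 3 (mod 52), so this reads 3t ≡ 21 (mod 52). Invert 3 mod 52 by the Euclidean algorithm: 52 = 17·3 + 1, 3 = 3·1 + 0; back-substituting, 1 = 52 − 17·3. Hence 3·(-17) ≡ 1, so 3⁻¹ ≡ -17 ≡ 35 (mod 52).
Therefore t ≡ 35·21 = 735 ≡ 7 (mod 52).
Taking t = 7 gives n = 48 + 55·7 = 433.
Verify: 433 = 7·55 + 48 and 433 = 8·52 + 17. ✓

n = 433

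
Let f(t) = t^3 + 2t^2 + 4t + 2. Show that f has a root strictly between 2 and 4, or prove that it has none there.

Evaluate at the endpoints: f(2) = 26, f(4) = 114 — same sign (positive).
The derivative f'(t) = 3t^2 + 4t + 4 is a quadratic with discriminant 4² − 4·3·4 = -32 < 0; it never vanishes, so it is always positive (sign of the leading coefficient).
Hence f is strictly increasing on ℝ, and in particular on [2, 4]. A strictly monotone function with same-sign endpoint values stays positive on the whole interval, so f has no zero in (2, 4).

No such root exists.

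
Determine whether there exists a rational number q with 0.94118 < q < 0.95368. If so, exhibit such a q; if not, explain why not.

Look for a denominator N such that an integer falls strictly between N·0.94118 and N·0.95368. N = 18 works: 18·0.94118 = 16.94124 < 17 < 17.16624 = 18·0.95368.
Hence 17/18 is a rational number with 0.94118 < 17/18 < 0.95368.

q = 17/18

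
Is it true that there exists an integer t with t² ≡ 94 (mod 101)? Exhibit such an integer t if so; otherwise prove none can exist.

Apply Euler's criterion with the prime 101: 94 is a quadratic residue iff 94^50 ≡ 1 (mod 101), and a non-residue iff it is ≡ −1.
Repeated squaring mod 101: 94^2 = 8836 ≡ 49; 94^4 ≡ 49² = 2401 ≡ 78; 94^8 ≡ 78² = 6084 ≡ 24; 94^16 ≡ 24² = 576 ≡ 71; 94^32 ≡ 71² = 5041 ≡ 92.
Since 50 = 32 + 16 + 2, 94^50 ≡ 92 · 71 · 49; multiplying out mod 101: 92·71 = 6532 ≡ 68, then 68·49 = 3332 ≡ 100. Thus 94^50 ≡ 100 ≡ −1 (mod 101).
The value −1 means 94 is a non-residue modulo 101, so t² ≡ 94 (mod 101) is impossible.

No such integer exists.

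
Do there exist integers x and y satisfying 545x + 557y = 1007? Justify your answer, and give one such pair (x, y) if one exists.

x = 241, y = -234

545 and 557 are coprime, so 545x + 557y ranges over all of ℤ.
Euclidean algorithm: 557 = 1·545 + 12, 545 = 45·12 + 5, 12 = 2·5 + 2, 5 = 2·2 + 1, 2 = 2·1 + 0.
Working back up the chain: 1 = 5 − 2·2 = 5 − 2·(12 − 2·5) = −2·12 + 5·5 = −2·12 + 5·(545 − 45·12) = 5·545 − 227·12 = 5·545 − 227·(557 − 1·545) = −227·557 + 232·545. So 545·232 + 557·(-227) = 1.
Multiplying through by 1007: x = 232·1007 = 233624, y = (-227)·1007 = -228589 is a solution.
Subtracting 419·557 from x and adding 419·545 to y gives the tidier solution (241, -234).
Check: 545·241 + 557·(-234) = 131345 − 130338 = 1007. ✓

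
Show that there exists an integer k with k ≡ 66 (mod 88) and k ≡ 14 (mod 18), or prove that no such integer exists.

gcd(88, 18) = 2. A simultaneous solution exists iff 66 ≡ 14 (mod 2); here 66 mod 2 = 0 = 14 mod 2, so it does.
Put k = 66 + 88t, so we need 88t ≡ 2 (mod 18), equivalently (divide by 2) 44t ≡ 1 (mod 9).
44 ≡ 8 (mod 9), so this reads 8t ≡ 1 (mod 9). Invert 8 mod 9 by the Euclidean algorithm: 9 = 1·8 + 1, 8 = 8·1 + 0; back-substituting, 1 = 9 − 1·8. Hence 8·(-1) ≡ 1, so 8⁻¹ ≡ -1 ≡ 8 (mod 9).
Multiplying by 8: t ≡ 8·1 = 8 (mod 9).
Then k = 66 + 88·8 = 770.
Verify: 770 = 8·88 + 66 and 770 = 42·18 + 14. ✓

k = 770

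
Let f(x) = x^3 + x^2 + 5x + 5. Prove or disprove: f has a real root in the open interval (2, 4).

f has no root in that interval.

f(2) = 27 and f(4) = 105, both positive.
f'(x) = 3x^2 + 2x + 5 has discriminant 2² − 4·3·5 = -56 < 0, so f' has no real roots and is positive for every real x.
Hence f is strictly increasing on ℝ, and in particular on [2, 4]. A strictly monotone function with same-sign endpoint values stays positive on the whole interval, so f has no zero in (2, 4).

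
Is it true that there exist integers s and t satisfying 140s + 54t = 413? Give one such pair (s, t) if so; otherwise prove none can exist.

There are no such integers.

Both 140 and 54 are divisible by gcd(140, 54) = 2, hence so is any combination 140s + 54t.
But 413 = 2·206 + 1, so 2 ∤ 413.
So the equation is unsolvable over ℤ.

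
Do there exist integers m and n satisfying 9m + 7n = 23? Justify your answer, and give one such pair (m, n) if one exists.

Since gcd(9, 7) = 1, every integer is an integer combination of 9 and 7.
Euclidean algorithm: 9 = 1·7 + 2, 7 = 3·2 + 1, 2 = 2·1 + 0.
Unwinding: 1 = 7 − 3·2 = 7 − 3·(9 − 1·7) = −3·9 + 4·7, i.e. 9·(-3) + 7·4 = 1.
Scaling by 23 gives the particular solution (m, n) = (-69, 92).
Shifting by a multiple of (7, −9) keeps it a solution: m = -69 + 10·7 = 1, n = 92 − 10·9 = 2.
Check: 9·1 + 7·2 = 9 + 14 = 23. ✓

m = 1, n = 2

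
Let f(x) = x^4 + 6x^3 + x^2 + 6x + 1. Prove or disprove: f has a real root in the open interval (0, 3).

The endpoint values f(0) = 1 and f(3) = 271 are both positive. Claim: f(x) > 0 for every x in (0, 3).
The nonzero coefficients of f are all positive, so for x > 0 every term of f(x) is positive (the constant term 1 strictly so).
Therefore f(x) > 0 throughout (0, 3), and f has no zero there.

f has no root in that interval.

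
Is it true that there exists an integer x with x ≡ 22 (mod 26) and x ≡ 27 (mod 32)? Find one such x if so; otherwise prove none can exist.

Both moduli are multiples of 2 = gcd(26, 32), so any solution would satisfy x ≡ 22 and x ≡ 27 modulo 2 simultaneously.
These are incompatible: 22 − 27 = -5 is not divisible by 2.
Therefore no such x exists.

No such integer exists.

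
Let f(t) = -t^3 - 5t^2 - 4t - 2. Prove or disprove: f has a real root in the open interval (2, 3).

No.

f(2) = -38 and f(3) = -86, both negative, so a sign-change argument is unavailable; we show f keeps this sign on the whole interval.
Substitute t = 2 + u, where 0 < u < 1 on the interval. Expanding, f(2 + u) = -u^3 - 11u^2 - 36u - 38.
The nonzero coefficients here are all negative, so for u > 0 every term is negative (or zero), and the constant term -38 is strictly negative.
So f is strictly negative on (2, 3); no root exists in the interval.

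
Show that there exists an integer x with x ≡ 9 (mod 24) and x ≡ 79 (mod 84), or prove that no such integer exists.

No such integer exists.

Both moduli are multiples of 12 = gcd(24, 84), so any solution would satisfy x ≡ 9 and x ≡ 79 modulo 12 simultaneously.
But 9 mod 12 = 9 while 79 mod 12 = 7, a contradiction.
So no integer satisfies both congruences.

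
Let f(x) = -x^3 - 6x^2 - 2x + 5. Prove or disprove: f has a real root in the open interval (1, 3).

f(1) = -4 and f(3) = -82, both negative, so a sign-change argument is unavailable; we show f keeps this sign on the whole interval.
Substitute x = 1 + u, where 0 < u < 2 on the interval. Expanding, f(1 + u) = -u^3 - 9u^2 - 17u - 4.
The nonzero coefficients here are all negative, so for u > 0 every term is negative (or zero), and the constant term -4 is strictly negative.
So f is strictly negative on (1, 3); no root exists in the interval.

No such root exists.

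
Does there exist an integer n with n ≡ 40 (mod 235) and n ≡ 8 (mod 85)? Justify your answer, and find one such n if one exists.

gcd(235, 85) = 5. If n ≡ 40 (mod 235) and n ≡ 8 (mod 85), then n ≡ 40 (mod 5) and n ≡ 8 (mod 5).
But 40 mod 5 = 0 while 8 mod 5 = 3, a contradiction.
Hence the system has no solution.

No such integer exists.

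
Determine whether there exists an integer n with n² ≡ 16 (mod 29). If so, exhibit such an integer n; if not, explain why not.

n = 25 works: 25² = 625, and 625 − 16 = 609 = 21·29.

n = 25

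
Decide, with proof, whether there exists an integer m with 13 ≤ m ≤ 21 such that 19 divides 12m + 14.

m = 21

At m = 21 we get 12·21 + 14 = 266, and 266 = 19·14.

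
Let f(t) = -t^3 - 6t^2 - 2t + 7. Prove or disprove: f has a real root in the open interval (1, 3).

f(1) = -2 and f(3) = -80, both negative, so a sign-change argument is unavailable; we show f keeps this sign on the whole interval.
Shift to the endpoint 1: with t = 1 + u (0 < u < 2), one computes f(1 + u) = -u^3 - 9u^2 - 17u - 2.
All 4 nonzero coefficients of this polynomial in u are negative; hence for u > 0 the value is a sum of negative terms (the constant -2 among them).
Therefore f(t) < 0 throughout (1, 3), and f has no zero there.

No.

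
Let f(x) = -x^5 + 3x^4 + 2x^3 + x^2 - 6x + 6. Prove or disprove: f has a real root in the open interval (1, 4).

Such a root exists.

f(1) = 5 and f(4) = -130, which have opposite signs.
Since f is a polynomial it is continuous on [1, 4].
By the Intermediate Value Theorem, f takes the value 0 somewhere in the open interval.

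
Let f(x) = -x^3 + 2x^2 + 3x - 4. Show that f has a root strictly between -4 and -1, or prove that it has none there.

Yes, f has a root in the interval.

f(-4) = 80 and f(-1) = -4, which have opposite signs.
f is continuous everywhere (it is a polynomial), in particular on [-4, -1].
By the Intermediate Value Theorem f must vanish at some point of (-4, -1).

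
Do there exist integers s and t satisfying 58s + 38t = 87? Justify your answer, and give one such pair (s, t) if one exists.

Any value of 58s + 38t is a multiple of gcd(58, 38) = 2.
But 87 = 2·43 + 1, so 2 ∤ 87.
Therefore 58s + 38t = 87 has no solution in integers.

No, no such integers exist.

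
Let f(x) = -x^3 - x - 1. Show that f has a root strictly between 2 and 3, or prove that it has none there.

f(2) = -11 and f(3) = -31, both negative.
f'(x) = -3x^2 - 1 has discriminant 0² − 4·(-3)·(-1) = -12 < 0, so f' has no real roots and is negative for every real x.
Hence f is strictly decreasing on ℝ, and in particular on [2, 3]. A strictly monotone function with same-sign endpoint values stays negative on the whole interval, so f has no zero in (2, 3).

No such root exists.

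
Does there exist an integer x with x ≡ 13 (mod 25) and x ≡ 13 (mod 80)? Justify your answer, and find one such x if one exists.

x = 13

Here gcd(25, 80) = 5, and both 13 and 13 leave remainder 3 mod 5, so the system is consistent.
The smallest candidate x = 13 works directly: 13 ≡ 13 (mod 80).
Check: 13 mod 25 = 13, 13 mod 80 = 13. ✓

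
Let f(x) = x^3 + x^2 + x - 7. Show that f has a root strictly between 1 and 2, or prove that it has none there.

Such a root exists.

f(1) = -4 and f(2) = 7, which have opposite signs.
f is continuous everywhere (it is a polynomial), in particular on [1, 2].
By the Intermediate Value Theorem f must vanish at some point of (1, 2).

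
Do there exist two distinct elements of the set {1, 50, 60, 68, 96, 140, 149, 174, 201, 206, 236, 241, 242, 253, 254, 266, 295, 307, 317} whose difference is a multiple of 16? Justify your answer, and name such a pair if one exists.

The pair (1, 241) works.

Both 1 and 241 leave remainder 1 on division by 16; their difference 240 = 15·16 is a multiple of 16.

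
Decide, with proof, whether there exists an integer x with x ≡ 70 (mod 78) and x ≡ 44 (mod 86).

Here gcd(78, 86) = 2, and both 70 and 44 leave remainder 0 mod 2, so the system is consistent.
Put x = 70 + 78t, so we need 78t ≡ 60 (mod 86), equivalently (divide by 2) 39t ≡ 30 (mod 43).
Invert 39 mod 43 by the Euclidean algorithm: 43 = 1·39 + 4, 39 = 9·4 + 3, 4 = 1·3 + 1, 3 = 3·1 + 0; back-substituting, 1 = 4 − 1·3 = 4 − (39 − 9·4) = −39 + 10·4 = −39 + 10·(43 − 1·39) = 10·43 − 11·39. Hence 39·(-11) ≡ 1, so 39⁻¹ ≡ -11 ≡ 32 (mod 43).
Multiplying by 32: t ≡ 32·30 = 960 ≡ 14 (mod 43).
Then x = 70 + 78·14 = 1162.
Verify: 1162 = 14·78 + 70 and 1162 = 13·86 + 44. ✓

x = 1162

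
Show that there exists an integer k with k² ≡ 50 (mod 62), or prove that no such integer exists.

Take k = 22. Then 22² = 484 = 7·62 + 50, so 22² ≡ 50 (mod 62).

k = 22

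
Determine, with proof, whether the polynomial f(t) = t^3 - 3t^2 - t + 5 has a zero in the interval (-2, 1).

f(-2) = -13 and f(1) = 2, which have opposite signs.
As a polynomial, f is continuous on every closed interval.
By the Intermediate Value Theorem, f takes the value 0 somewhere in the open interval.

Yes, f has a root in the interval.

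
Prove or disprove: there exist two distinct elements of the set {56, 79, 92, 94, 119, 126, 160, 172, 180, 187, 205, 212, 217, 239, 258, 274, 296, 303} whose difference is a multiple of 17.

92 mod 17 = 7 and 126 mod 17 = 7, so 126 − 92 = 34 = 2·17.

Yes: 92 and 126.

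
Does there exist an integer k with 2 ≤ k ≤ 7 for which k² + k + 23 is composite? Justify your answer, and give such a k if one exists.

k = 6

At k = 6: 6² + 6 + 23 = 65 = 5·13, which is composite.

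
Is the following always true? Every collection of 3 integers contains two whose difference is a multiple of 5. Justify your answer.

Try 3 consecutive integers, 11, 12, 13. Their remainders mod 5 are 1, 2, 3 — pairwise different, as any 3 ≤ 5 consecutive integers have distinct residues.
The differences between them range over 1, …, 2, none of which is divisible by 5.

No, the set {11, 12, 13} is a counterexample.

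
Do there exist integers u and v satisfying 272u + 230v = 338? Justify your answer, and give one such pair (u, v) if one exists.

gcd(272, 230) = 2, and 2 divides 338, so integer solutions exist.
Dividing through by 2 reduces the equation to 136u + 115v = 169.
Dividing repeatedly: 136 = 1·115 + 21, 115 = 5·21 + 10, 21 = 2·10 + 1, 10 = 10·1 + 0.
Working back up the chain: 1 = 21 − 2·10 = 21 − 2·(115 − 5·21) = −2·115 + 11·21 = −2·115 + 11·(136 − 1·115) = 11·136 − 13·115. So 136·11 + 115·(-13) = 1.
Scaling by 169 gives the particular solution (u, v) = (1859, -2197).
Subtracting 16·115 from u and adding 16·136 to v gives the tidier solution (19, -21).
Indeed 272·19 + 230·(-21) = 5168 − 4830 = 338.

u = 19, v = -21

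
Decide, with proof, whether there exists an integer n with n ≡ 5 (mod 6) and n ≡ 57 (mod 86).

n = 143

gcd(6, 86) = 2. A simultaneous solution exists iff 5 ≡ 57 (mod 2); here 5 mod 2 = 1 = 57 mod 2, so it does.
Put n = 5 + 6t, so we need 6t ≡ 52 (mod 86), equivalently (divide by 2) 3t ≡ 26 (mod 43).
Invert 3 mod 43 by the Euclidean algorithm: 43 = 14·3 + 1, 3 = 3·1 + 0; back-substituting, 1 = 43 − 14·3. Hence 3·(-14) ≡ 1, so 3⁻¹ ≡ -14 ≡ 29 (mod 43).
Therefore t ≡ 29·26 = 754 ≡ 23 (mod 43).
Then n = 5 + 6·23 = 143.
Verify: 143 = 23·6 + 5 and 143 = 1·86 + 57. ✓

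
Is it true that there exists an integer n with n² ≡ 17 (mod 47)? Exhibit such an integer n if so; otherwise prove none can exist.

n = 39 works: 39² = 1521, and 1521 − 17 = 1504 = 32·47.

n = 39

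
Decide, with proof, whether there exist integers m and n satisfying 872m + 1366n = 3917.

Any value of 872m + 1366n is a multiple of gcd(872, 1366) = 2.
But 3917 = 2·1958 + 1, so 2 ∤ 3917.
Therefore 872m + 1366n = 3917 has no solution in integers.

No, no such integers exist.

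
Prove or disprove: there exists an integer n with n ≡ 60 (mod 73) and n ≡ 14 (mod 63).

The moduli 73 and 63 are coprime, so by the Chinese Remainder Theorem a unique solution modulo 4599 exists.
Any solution of the first congruence is n = 60 + 73t; substituting into the second, 73t ≡ 14 − 60 ≡ 17 (mod 63).
73 ≡ 10 (mod 63), so this reads 10t ≡ 17 (mod 63). Since 10·19 = 190 = 3·63 + 1, the inverse of 10 mod 63 is 19.
Therefore t ≡ 19·17 = 323 ≡ 8 (mod 63).
With t = 8: n = 60 + 73·8 = 644.
Verify: 644 = 8·73 + 60 and 644 = 10·63 + 14. ✓

n = 644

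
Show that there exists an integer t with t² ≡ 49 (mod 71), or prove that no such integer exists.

t = 64

Take t = 64. Then 64² = 4096 = 57·71 + 49, so 64² ≡ 49 (mod 71).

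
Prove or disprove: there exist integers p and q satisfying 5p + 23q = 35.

p = 7, q = 0

5 and 23 are coprime, so 5p + 23q ranges over all of ℤ.
Euclidean algorithm: 23 = 4·5 + 3, 5 = 1·3 + 2, 3 = 1·2 + 1, 2 = 2·1 + 0.
Back-substituting, 1 = 3 − 1·2 = 3 − (5 − 1·3) = −5 + 2·3 = −5 + 2·(23 − 4·5) = 2·23 − 9·5; that is, 5·(-9) + 23·2 = 1.
Times 35: 5·(-315) + 23·70 = 35, so (-315, 70) solves it.
Shifting by a multiple of (23, −5) keeps it a solution: p = -315 + 14·23 = 7, q = 70 − 14·5 = 0.
Check: 5·7 + 23·0 = 35 + 0 = 35. ✓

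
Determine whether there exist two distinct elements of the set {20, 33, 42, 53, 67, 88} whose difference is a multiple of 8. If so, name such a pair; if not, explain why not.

Two integers differ by a multiple of 8 exactly when they have the same residue mod 8. The residues are 20↦4, 33↦1, 42↦2, 53↦5, 67↦3, 88↦0.
All 6 residues are distinct, so no two elements differ by a multiple of 8.

No such pair exists.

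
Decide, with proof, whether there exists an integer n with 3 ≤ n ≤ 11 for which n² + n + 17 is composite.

There is no such integer n in that range.

The values for n = 3, 4, …, 11 are 29, 37, 47, 59, 73, 89, 107, 127, 149, and each of these is prime.
So no value in the range makes the expression composite.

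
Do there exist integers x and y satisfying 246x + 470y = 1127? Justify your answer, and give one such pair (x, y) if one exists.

No, no such integers exist.

Both 246 and 470 are divisible by gcd(246, 470) = 2, hence so is any combination 246x + 470y.
But 1127 is not a multiple of 2 (it leaves remainder 1).
So the equation is unsolvable over ℤ.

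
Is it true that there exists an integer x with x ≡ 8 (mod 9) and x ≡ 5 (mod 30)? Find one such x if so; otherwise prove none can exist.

x = 35

gcd(9, 30) = 3. A simultaneous solution exists iff 8 ≡ 5 (mod 3); here 8 mod 3 = 2 = 5 mod 3, so it does.
The integers ≡ 8 (mod 9) are 8, 17, 26, 35, …; their remainders mod 30 are 8, 17, 26, 5, so x = 35 is the first that is ≡ 5 (mod 30).
Verify: 35 = 3·9 + 8 and 35 = 1·30 + 5. ✓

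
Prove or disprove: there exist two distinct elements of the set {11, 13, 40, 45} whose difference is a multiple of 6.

Reduce each element modulo 6: 11↦5, 13↦1, 40↦4, 45↦3.
No residue repeats among the 4 elements, so no pair has difference ≡ 0 (mod 6).

No such pair exists.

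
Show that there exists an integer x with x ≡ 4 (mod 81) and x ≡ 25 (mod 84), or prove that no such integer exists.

The moduli are not coprime: gcd(81, 84) = 3. Compatibility requires 3 ∣ (25 − 4) = 21, which holds, so solutions exist.
Put x = 4 + 81t, so we need 81t ≡ 21 (mod 84), equivalently (divide by 3) 27t ≡ 7 (mod 28).
To invert 27 modulo 28: 28 = 1·27 + 1, 27 = 27·1 + 0, and unwinding, 1 = 28 − 1·27. Thus 27⁻¹ ≡ -1 ≡ 27 (mod 28).
Multiplying by 27: t ≡ 27·7 = 189 ≡ 21 (mod 28).
Then x = 4 + 81·21 = 1705.
Verify: 1705 = 21·81 + 4 and 1705 = 20·84 + 25. ✓

x = 1705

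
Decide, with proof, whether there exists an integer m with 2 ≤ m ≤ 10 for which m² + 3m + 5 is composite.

m = 5

At m = 5: 5² + 3·5 + 5 = 45 = 3·15, which is composite.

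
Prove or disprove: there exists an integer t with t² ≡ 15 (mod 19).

There is no such integer.

Squares mod 19 repeat after t = 9 (as (−t)² = t²); for t = 0..9 they are 0, 1, 4, 9, 16, 6, 17, 11, 7, 5.
So the quadratic residues mod 19 are {0, 1, 4, 5, 6, 7, 9, 11, 16, 17}, and 15 is not among them.
Therefore t² ≡ 15 (mod 19) has no solution.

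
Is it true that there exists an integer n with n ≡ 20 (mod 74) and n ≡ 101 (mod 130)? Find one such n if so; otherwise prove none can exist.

Reduce both congruences modulo 2, which divides 74 and 130: they say n ≡ 20 (mod 2) and n ≡ 101 (mod 2).
These are incompatible: 20 − 101 = -81 is not divisible by 2.
So no integer satisfies both congruences.

No such integer exists.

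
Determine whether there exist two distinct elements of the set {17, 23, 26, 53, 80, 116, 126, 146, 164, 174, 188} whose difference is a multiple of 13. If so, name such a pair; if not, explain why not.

No such pair exists.

Two integers differ by a multiple of 13 exactly when they have the same residue mod 13. The residues are 17↦4, 23↦10, 26↦0, 53↦1, 80↦2, 116↦12, 126↦9, 146↦3, 164↦8, 174↦5, 188↦6.
No residue repeats among the 11 elements, so no pair has difference ≡ 0 (mod 13).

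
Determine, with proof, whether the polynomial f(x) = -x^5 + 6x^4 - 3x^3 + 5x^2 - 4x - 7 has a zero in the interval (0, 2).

f(0) = -7 and f(2) = 45, which have opposite signs.
f is continuous everywhere (it is a polynomial), in particular on [0, 2].
By the Intermediate Value Theorem f must vanish at some point of (0, 2).

Yes, f has a root in the interval.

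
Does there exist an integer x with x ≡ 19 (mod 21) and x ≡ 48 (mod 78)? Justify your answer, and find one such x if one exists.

There is no such integer.

gcd(21, 78) = 3. If x ≡ 19 (mod 21) and x ≡ 48 (mod 78), then x ≡ 19 (mod 3) and x ≡ 48 (mod 3).
But 19 mod 3 = 1 while 48 mod 3 = 0, a contradiction.
Therefore no such x exists.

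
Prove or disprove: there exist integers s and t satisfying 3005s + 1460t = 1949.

No such integers exist.

Any value of 3005s + 1460t is a multiple of gcd(3005, 1460) = 5.
But 1949 = 5·389 + 4, so 5 ∤ 1949.
So the equation is unsolvable over ℤ.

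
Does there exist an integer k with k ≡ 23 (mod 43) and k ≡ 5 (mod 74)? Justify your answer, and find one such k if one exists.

gcd(43, 74) = 1, so the Chinese Remainder Theorem guarantees exactly one residue class mod 3182 satisfying both.
Write k = 23 + 43t and require 23 + 43t ≡ 5 (mod 74), i.e. 43t ≡ 56 (mod 74).
Since 43·31 = 1333 = 18·74 + 1, the inverse of 43 mod 74 is 31.
Therefore t ≡ 31·56 = 1736 ≡ 34 (mod 74).
With t = 34: k = 23 + 43·34 = 1485.
Check: 1485 mod 43 = 23, 1485 mod 74 = 5. ✓

k = 1485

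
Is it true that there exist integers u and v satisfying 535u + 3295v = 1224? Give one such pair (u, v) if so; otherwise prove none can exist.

Any value of 535u + 3295v is a multiple of gcd(535, 3295) = 5.
However 1224 leaves remainder 4 on division by 5.
So the equation is unsolvable over ℤ.

There are no such integers.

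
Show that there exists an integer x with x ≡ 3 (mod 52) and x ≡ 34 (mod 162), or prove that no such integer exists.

No, no such integer exists.

Reduce both congruences modulo 2, which divides 52 and 162: they say x ≡ 3 (mod 2) and x ≡ 34 (mod 2).
However 3 ≡ 1 and 34 ≡ 0 (mod 2), and 1 ≠ 0.
Therefore no such x exists.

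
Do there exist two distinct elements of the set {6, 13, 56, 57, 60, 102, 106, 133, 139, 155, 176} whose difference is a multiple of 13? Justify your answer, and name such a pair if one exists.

Reduce each element modulo 13: 6↦6, 13↦0, 56↦4, 57↦5, 60↦8, 102↦11, 106↦2, 133↦3, 139↦9, 155↦12, 176↦7.
All 11 residues are distinct, so no two elements differ by a multiple of 13.

No, no such pair exists.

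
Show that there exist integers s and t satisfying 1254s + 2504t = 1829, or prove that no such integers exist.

Both 1254 and 2504 are divisible by gcd(1254, 2504) = 2, hence so is any combination 1254s + 2504t.
But 1829 is not a multiple of 2 (it leaves remainder 1).
Hence no integers s, t satisfy the equation.

There are no such integers.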